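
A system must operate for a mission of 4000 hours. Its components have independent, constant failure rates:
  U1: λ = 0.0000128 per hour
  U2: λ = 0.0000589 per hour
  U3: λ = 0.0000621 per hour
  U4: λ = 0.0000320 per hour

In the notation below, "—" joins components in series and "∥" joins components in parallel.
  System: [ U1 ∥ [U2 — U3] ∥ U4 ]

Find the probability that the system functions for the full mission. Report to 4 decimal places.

R(U1) = exp(−0.0000128 × 4000) = 0.950089
R(U2) = exp(−0.0000589 × 4000) = 0.790097
R(U3) = exp(−0.0000621 × 4000) = 0.780048
R(U4) = exp(−0.0000320 × 4000) = 0.879853
Series (U2 and U3): 0.790097 × 0.780048 = 0.616314
Parallel (U1, [0.616314], and U4): 1 − (1 − 0.950089)(1 − 0.616314)(1 − 0.879853) = 0.9977

0.9977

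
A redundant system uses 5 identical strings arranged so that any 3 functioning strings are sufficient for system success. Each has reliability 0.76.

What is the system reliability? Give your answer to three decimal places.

0.907

R = Σ_{i=3}^{5} C(5,i) p^i (1−p)^{5−i} with p = 0.76
C(5,3)·0.76^3·0.24^2 = 0.25285
C(5,4)·0.76^4·0.24^1 = 0.40035
C(5,5)·0.76^5·0.24^0 = 0.25355
Sum = 0.907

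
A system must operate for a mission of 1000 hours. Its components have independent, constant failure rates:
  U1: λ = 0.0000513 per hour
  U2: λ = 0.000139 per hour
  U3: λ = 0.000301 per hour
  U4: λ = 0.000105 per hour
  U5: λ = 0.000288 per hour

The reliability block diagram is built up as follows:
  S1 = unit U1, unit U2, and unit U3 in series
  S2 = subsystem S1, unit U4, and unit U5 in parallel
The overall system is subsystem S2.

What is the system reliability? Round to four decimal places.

0.9903

R(U1) = exp(−0.0000513 × 1000) = 0.949994
R(U2) = exp(−0.000139 × 1000) = 0.870228
R(U3) = exp(−0.000301 × 1000) = 0.740078
R(U4) = exp(−0.000105 × 1000) = 0.900325
R(U5) = exp(−0.000288 × 1000) = 0.749762
Series (U1, U2, and U3): 0.949994 × 0.870228 × 0.740078 = 0.611831
Parallel ([0.611831], U4, and U5): 1 − (1 − 0.611831)(1 − 0.900325)(1 − 0.749762) = 0.9903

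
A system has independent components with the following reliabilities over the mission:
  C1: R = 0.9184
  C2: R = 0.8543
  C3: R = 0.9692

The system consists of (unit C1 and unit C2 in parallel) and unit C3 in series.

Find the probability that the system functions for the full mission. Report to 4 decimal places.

Parallel (C1 and C2): 1 − (1 − 0.918400)(1 − 0.854300) = 0.988111
Series ([0.988111] and C3): 0.988111 × 0.969200 = 0.9577

0.9577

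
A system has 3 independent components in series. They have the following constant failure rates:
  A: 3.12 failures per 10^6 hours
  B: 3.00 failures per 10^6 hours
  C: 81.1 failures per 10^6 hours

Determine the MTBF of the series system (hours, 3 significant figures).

11500

Series of exponential components: λ_sys = Σ λ_i
λ_sys = 0.00000312 + 0.00000300 + 0.0000811 = 8.7220e-05 /h
MTBF = 1 / λ_sys = 11500 h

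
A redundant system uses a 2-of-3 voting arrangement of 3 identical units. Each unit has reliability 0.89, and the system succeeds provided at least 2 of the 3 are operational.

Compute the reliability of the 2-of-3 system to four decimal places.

R = Σ_{i=2}^{3} C(3,i) p^i (1−p)^{3−i} with p = 0.89
C(3,2)·0.89^2·0.11^1 = 0.261393
C(3,3)·0.89^3·0.11^0 = 0.704969
Sum = 0.9664

0.9664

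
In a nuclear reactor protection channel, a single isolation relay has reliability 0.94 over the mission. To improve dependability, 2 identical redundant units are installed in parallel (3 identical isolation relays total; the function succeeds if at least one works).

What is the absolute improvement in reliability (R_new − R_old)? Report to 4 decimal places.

0.0598

R_before = 0.94
R_after = 1 − (1 − 0.94)^3 = 0.9998
ΔR = 0.9998 − 0.94 = 0.0598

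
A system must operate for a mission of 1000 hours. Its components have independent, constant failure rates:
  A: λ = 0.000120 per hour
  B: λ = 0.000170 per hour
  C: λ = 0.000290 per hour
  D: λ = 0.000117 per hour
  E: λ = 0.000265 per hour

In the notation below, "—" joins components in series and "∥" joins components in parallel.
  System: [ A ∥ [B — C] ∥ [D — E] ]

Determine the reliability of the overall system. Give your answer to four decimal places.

0.9868

R(A) = exp(−0.000120 × 1000) = 0.886920
R(B) = exp(−0.000170 × 1000) = 0.843665
R(C) = exp(−0.000290 × 1000) = 0.748264
R(D) = exp(−0.000117 × 1000) = 0.889585
R(E) = exp(−0.000265 × 1000) = 0.767206
Series (B and C): 0.843665 × 0.748264 = 0.631284
Series (D and E): 0.889585 × 0.767206 = 0.682495
Parallel (A, [0.631284], and [0.682495]): 1 − (1 − 0.886920)(1 − 0.631284)(1 − 0.682495) = 0.9868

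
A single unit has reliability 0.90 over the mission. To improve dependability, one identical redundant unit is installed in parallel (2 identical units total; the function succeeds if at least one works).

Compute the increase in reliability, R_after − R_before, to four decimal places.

0.0900

R_before = 0.90
R_after = 1 − (1 − 0.90)^2 = 0.9900
ΔR = 0.9900 − 0.90 = 0.0900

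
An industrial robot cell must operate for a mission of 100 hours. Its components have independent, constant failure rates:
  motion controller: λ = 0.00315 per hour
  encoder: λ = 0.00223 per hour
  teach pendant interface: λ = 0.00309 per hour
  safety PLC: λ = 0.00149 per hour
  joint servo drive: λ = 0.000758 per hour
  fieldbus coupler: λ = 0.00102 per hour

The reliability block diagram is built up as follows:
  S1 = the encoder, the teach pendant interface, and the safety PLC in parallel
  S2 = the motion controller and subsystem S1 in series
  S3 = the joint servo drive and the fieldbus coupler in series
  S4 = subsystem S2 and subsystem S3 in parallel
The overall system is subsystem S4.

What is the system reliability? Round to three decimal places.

0.955

R(motion controller) = exp(−0.00315 × 100) = 0.72979
R(encoder) = exp(−0.00223 × 100) = 0.80011
R(teach pendant interface) = exp(−0.00309 × 100) = 0.73418
R(safety PLC) = exp(−0.00149 × 100) = 0.86157
R(joint servo drive) = exp(−0.000758 × 100) = 0.92700
R(fieldbus coupler) = exp(−0.00102 × 100) = 0.90303
Parallel (encoder, teach pendant interface, and safety PLC): 1 − (1 − 0.80011)(1 − 0.73418)(1 − 0.86157) = 0.99264
Series (motion controller and [0.99264]): 0.72979 × 0.99264 = 0.72442
Series (joint servo drive and fieldbus coupler): 0.92700 × 0.90303 = 0.83711
Parallel ([0.72442] and [0.83711]): 1 − (1 − 0.72442)(1 − 0.83711) = 0.955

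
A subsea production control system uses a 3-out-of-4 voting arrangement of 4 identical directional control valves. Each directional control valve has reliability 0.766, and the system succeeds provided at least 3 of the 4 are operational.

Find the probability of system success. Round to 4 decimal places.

0.7650

R = Σ_{i=3}^{4} C(4,i) p^i (1−p)^{4−i} with p = 0.766
C(4,3)·0.766^3·0.234^1 = 0.420690
C(4,4)·0.766^4·0.234^0 = 0.344283
Sum = 0.7650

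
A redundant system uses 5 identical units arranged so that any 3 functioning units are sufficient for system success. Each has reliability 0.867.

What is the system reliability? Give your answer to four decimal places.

0.9809

R = Σ_{i=3}^{5} C(5,i) p^i (1−p)^{5−i} with p = 0.867
C(5,3)·0.867^3·0.133^2 = 0.115282
C(5,4)·0.867^4·0.133^1 = 0.375749
C(5,5)·0.867^5·0.133^0 = 0.489887
Sum = 0.9809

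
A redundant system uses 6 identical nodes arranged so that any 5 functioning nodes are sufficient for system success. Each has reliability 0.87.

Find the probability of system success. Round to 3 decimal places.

R = Σ_{i=5}^{6} C(6,i) p^i (1−p)^{6−i} with p = 0.87
C(6,5)·0.87^5·0.13^1 = 0.38877
C(6,6)·0.87^6·0.13^0 = 0.43363
Sum = 0.822

0.822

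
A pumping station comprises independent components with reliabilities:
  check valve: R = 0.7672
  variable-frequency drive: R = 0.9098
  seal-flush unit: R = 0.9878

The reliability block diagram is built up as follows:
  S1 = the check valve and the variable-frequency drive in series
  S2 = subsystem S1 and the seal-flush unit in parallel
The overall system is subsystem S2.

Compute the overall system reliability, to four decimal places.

0.9963

Series (check valve and variable-frequency drive): 0.767200 × 0.909800 = 0.697999
Parallel ([0.697999] and seal-flush unit): 1 − (1 − 0.697999)(1 − 0.987800) = 0.9963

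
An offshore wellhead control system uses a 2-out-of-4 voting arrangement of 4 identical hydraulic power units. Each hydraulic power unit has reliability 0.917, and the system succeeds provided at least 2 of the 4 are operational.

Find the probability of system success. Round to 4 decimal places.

R = Σ_{i=2}^{4} C(4,i) p^i (1−p)^{4−i} with p = 0.917
C(4,2)·0.917^2·0.083^2 = 0.034757
C(4,3)·0.917^3·0.083^1 = 0.256004
C(4,4)·0.917^4·0.083^0 = 0.707094
Sum = 0.9979

0.9979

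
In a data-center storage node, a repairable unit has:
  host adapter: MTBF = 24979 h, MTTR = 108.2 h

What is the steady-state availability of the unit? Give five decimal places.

A(host adapter) = MTBF/(MTBF+MTTR) = 24979/(24979+108.2) = 0.99569

0.99569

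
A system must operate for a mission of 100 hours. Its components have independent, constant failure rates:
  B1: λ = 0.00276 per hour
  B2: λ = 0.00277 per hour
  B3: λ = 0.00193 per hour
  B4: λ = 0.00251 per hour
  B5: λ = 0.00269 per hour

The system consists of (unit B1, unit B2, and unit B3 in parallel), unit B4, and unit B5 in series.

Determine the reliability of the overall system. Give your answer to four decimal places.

0.5884

R(B1) = exp(−0.00276 × 100) = 0.758813
R(B2) = exp(−0.00277 × 100) = 0.758054
R(B3) = exp(−0.00193 × 100) = 0.824482
R(B4) = exp(−0.00251 × 100) = 0.778022
R(B5) = exp(−0.00269 × 100) = 0.764143
Parallel (B1, B2, and B3): 1 − (1 − 0.758813)(1 − 0.758054)(1 − 0.824482) = 0.989758
Series ([0.989758], B4, and B5): 0.989758 × 0.778022 × 0.764143 = 0.5884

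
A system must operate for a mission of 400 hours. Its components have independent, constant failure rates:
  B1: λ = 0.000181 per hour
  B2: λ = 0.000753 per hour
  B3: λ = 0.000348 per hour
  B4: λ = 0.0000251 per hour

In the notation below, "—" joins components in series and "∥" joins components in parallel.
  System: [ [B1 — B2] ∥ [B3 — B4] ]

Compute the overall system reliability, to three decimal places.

R(B1) = exp(−0.000181 × 400) = 0.93016
R(B2) = exp(−0.000753 × 400) = 0.73993
R(B3) = exp(−0.000348 × 400) = 0.87005
R(B4) = exp(−0.0000251 × 400) = 0.99001
Series (B1 and B2): 0.93016 × 0.73993 = 0.68825
Series (B3 and B4): 0.87005 × 0.99001 = 0.86136
Parallel ([0.68825] and [0.86136]): 1 − (1 − 0.68825)(1 − 0.86136) = 0.957

0.957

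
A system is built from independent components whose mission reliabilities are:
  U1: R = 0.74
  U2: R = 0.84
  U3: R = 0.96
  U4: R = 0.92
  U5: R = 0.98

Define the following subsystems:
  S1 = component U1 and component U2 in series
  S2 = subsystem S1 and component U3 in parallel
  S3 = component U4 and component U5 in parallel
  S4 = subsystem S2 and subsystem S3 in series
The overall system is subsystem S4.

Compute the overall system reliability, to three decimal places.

0.983

Series (U1 and U2): 0.74000 × 0.84000 = 0.62160
Parallel ([0.62160] and U3): 1 − (1 − 0.62160)(1 − 0.96000) = 0.98486
Parallel (U4 and U5): 1 − (1 − 0.92000)(1 − 0.98000) = 0.99840
Series ([0.98486] and [0.99840]): 0.98486 × 0.99840 = 0.983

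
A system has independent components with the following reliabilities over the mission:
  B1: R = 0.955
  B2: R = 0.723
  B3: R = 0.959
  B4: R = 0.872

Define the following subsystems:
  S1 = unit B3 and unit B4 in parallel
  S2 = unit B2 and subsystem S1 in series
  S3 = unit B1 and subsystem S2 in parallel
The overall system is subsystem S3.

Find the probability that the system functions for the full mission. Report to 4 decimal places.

Parallel (B3 and B4): 1 − (1 − 0.959000)(1 − 0.872000) = 0.994752
Series (B2 and [0.994752]): 0.723000 × 0.994752 = 0.719206
Parallel (B1 and [0.719206]): 1 − (1 − 0.955000)(1 − 0.719206) = 0.9874

0.9874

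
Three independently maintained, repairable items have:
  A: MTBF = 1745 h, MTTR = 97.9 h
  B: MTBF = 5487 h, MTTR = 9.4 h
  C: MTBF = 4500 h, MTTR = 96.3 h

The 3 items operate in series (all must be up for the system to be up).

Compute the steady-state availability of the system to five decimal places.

A(A) = MTBF/(MTBF+MTTR) = 1745/(1745+97.9) = 0.946877
A(B) = MTBF/(MTBF+MTTR) = 5487/(5487+9.4) = 0.998290
A(C) = MTBF/(MTBF+MTTR) = 4500/(4500+96.3) = 0.979048
Series availability: 0.946877 × 0.998290 × 0.979048 = 0.92545

0.92545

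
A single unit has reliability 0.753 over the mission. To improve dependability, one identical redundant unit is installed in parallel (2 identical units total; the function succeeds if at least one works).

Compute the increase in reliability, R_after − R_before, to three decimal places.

0.186

R_before = 0.753
R_after = 1 − (1 − 0.753)^2 = 0.939
ΔR = 0.939 − 0.753 = 0.186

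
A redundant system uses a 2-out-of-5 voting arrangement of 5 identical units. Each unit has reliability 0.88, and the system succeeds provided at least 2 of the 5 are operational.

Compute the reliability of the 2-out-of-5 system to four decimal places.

0.9991

R = Σ_{i=2}^{5} C(5,i) p^i (1−p)^{5−i} with p = 0.88
C(5,2)·0.88^2·0.12^3 = 0.013382
C(5,3)·0.88^3·0.12^2 = 0.098132
C(5,4)·0.88^4·0.12^1 = 0.359817
C(5,5)·0.88^5·0.12^0 = 0.527732
Sum = 0.9991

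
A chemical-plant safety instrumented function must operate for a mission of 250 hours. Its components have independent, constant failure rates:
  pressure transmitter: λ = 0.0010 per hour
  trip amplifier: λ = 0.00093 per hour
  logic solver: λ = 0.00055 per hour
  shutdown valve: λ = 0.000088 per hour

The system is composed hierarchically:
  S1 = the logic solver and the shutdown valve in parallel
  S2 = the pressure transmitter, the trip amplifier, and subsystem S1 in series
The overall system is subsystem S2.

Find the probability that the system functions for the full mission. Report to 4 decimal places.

0.6155

R(pressure transmitter) = exp(−0.0010 × 250) = 0.778801
R(trip amplifier) = exp(−0.00093 × 250) = 0.792550
R(logic solver) = exp(−0.00055 × 250) = 0.871534
R(shutdown valve) = exp(−0.000088 × 250) = 0.978240
Parallel (logic solver and shutdown valve): 1 − (1 − 0.871534)(1 − 0.978240) = 0.997205
Series (pressure transmitter, trip amplifier, and [0.997205]): 0.778801 × 0.792550 × 0.997205 = 0.6155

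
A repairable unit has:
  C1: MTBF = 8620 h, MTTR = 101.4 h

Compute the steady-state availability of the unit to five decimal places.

0.98837

A(C1) = MTBF/(MTBF+MTTR) = 8620/(8620+101.4) = 0.98837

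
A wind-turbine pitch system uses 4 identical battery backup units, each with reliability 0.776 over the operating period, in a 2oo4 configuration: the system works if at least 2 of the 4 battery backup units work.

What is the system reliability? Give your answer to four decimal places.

0.9626

R = Σ_{i=2}^{4} C(4,i) p^i (1−p)^{4−i} with p = 0.776
C(4,2)·0.776^2·0.224^2 = 0.181289
C(4,3)·0.776^3·0.224^1 = 0.418691
C(4,4)·0.776^4·0.224^0 = 0.362616
Sum = 0.9626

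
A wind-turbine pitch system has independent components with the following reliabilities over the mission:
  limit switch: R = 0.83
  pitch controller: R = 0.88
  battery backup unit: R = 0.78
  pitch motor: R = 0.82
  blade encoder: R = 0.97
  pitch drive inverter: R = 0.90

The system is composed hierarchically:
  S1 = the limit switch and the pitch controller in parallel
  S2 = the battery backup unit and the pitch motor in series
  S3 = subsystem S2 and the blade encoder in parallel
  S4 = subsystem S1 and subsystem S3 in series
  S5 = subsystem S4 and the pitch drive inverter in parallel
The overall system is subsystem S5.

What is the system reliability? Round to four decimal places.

Parallel (limit switch and pitch controller): 1 − (1 − 0.830000)(1 − 0.880000) = 0.979600
Series (battery backup unit and pitch motor): 0.780000 × 0.820000 = 0.639600
Parallel ([0.639600] and blade encoder): 1 − (1 − 0.639600)(1 − 0.970000) = 0.989188
Series ([0.979600] and [0.989188]): 0.979600 × 0.989188 = 0.969009
Parallel ([0.969009] and pitch drive inverter): 1 − (1 − 0.969009)(1 − 0.900000) = 0.9969

0.9969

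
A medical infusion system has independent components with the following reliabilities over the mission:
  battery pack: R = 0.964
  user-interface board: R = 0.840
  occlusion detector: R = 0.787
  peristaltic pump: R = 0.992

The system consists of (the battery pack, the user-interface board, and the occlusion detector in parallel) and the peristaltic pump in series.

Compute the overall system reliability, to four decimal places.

0.9908

Parallel (battery pack, user-interface board, and occlusion detector): 1 − (1 − 0.964000)(1 − 0.840000)(1 − 0.787000) = 0.998773
Series ([0.998773] and peristaltic pump): 0.998773 × 0.992000 = 0.9908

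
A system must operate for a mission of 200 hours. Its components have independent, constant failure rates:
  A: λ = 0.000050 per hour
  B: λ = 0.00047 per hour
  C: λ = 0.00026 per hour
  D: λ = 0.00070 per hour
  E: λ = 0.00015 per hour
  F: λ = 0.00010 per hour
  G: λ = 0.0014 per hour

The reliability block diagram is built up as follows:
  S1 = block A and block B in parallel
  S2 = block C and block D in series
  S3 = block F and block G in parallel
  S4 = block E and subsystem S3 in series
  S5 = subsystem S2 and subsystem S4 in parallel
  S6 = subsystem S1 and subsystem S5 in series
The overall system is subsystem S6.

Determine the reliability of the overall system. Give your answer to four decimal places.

R(A) = exp(−0.000050 × 200) = 0.990050
R(B) = exp(−0.00047 × 200) = 0.910283
R(C) = exp(−0.00026 × 200) = 0.949329
R(D) = exp(−0.00070 × 200) = 0.869358
R(E) = exp(−0.00015 × 200) = 0.970446
R(F) = exp(−0.00010 × 200) = 0.980199
R(G) = exp(−0.0014 × 200) = 0.755784
Parallel (A and B): 1 − (1 − 0.990050)(1 − 0.910283) = 0.999107
Series (C and D): 0.949329 × 0.869358 = 0.825307
Parallel (F and G): 1 − (1 − 0.980199)(1 − 0.755784) = 0.995164
Series (E and [0.995164]): 0.970446 × 0.995164 = 0.965753
Parallel ([0.825307] and [0.965753]): 1 − (1 − 0.825307)(1 − 0.965753) = 0.994017
Series ([0.999107] and [0.994017]): 0.999107 × 0.994017 = 0.9931

0.9931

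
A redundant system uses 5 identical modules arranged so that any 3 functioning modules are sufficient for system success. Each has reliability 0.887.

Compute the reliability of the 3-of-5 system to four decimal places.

R = Σ_{i=3}^{5} C(5,i) p^i (1−p)^{5−i} with p = 0.887
C(5,3)·0.887^3·0.113^2 = 0.089110
C(5,4)·0.887^4·0.113^1 = 0.349738
C(5,5)·0.887^5·0.113^0 = 0.549058
Sum = 0.9879

0.9879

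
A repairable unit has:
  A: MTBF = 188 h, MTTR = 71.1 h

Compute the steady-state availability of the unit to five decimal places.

0.72559

A(A) = MTBF/(MTBF+MTTR) = 188/(188+71.1) = 0.72559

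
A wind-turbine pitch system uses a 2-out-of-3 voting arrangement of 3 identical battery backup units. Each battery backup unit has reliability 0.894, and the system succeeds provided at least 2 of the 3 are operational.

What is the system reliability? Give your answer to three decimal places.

R = Σ_{i=2}^{3} C(3,i) p^i (1−p)^{3−i} with p = 0.894
C(3,2)·0.894^2·0.106^1 = 0.25416
C(3,3)·0.894^3·0.106^0 = 0.71452
Sum = 0.969

0.969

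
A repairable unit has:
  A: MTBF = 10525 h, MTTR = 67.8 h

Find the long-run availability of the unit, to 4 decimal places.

0.9936

A(A) = MTBF/(MTBF+MTTR) = 10525/(10525+67.8) = 0.9936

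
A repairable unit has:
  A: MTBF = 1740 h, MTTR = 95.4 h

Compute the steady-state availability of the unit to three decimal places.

0.948

A(A) = MTBF/(MTBF+MTTR) = 1740/(1740+95.4) = 0.948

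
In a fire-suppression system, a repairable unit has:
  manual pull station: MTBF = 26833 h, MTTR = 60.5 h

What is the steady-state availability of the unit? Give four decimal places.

0.9978

A(manual pull station) = MTBF/(MTBF+MTTR) = 26833/(26833+60.5) = 0.9978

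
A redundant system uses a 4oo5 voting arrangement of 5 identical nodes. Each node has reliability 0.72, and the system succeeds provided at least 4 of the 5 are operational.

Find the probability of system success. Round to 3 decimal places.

0.570

R = Σ_{i=4}^{5} C(5,i) p^i (1−p)^{5−i} with p = 0.72
C(5,4)·0.72^4·0.28^1 = 0.37623
C(5,5)·0.72^5·0.28^0 = 0.19349
Sum = 0.570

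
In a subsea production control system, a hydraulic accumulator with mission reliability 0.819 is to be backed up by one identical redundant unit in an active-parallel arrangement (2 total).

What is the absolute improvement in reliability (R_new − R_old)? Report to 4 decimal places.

0.1482

R_before = 0.819
R_after = 1 − (1 − 0.819)^2 = 0.9672
ΔR = 0.9672 − 0.819 = 0.1482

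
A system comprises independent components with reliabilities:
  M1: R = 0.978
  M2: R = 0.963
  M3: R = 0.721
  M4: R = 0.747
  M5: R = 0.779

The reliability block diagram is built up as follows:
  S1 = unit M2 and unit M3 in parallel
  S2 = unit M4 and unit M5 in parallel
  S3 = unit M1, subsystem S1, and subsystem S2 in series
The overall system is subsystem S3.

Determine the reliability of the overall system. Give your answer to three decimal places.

Parallel (M2 and M3): 1 − (1 − 0.96300)(1 − 0.72100) = 0.98968
Parallel (M4 and M5): 1 − (1 − 0.74700)(1 − 0.77900) = 0.94409
Series (M1, [0.98968], and [0.94409]): 0.97800 × 0.98968 × 0.94409 = 0.914

0.914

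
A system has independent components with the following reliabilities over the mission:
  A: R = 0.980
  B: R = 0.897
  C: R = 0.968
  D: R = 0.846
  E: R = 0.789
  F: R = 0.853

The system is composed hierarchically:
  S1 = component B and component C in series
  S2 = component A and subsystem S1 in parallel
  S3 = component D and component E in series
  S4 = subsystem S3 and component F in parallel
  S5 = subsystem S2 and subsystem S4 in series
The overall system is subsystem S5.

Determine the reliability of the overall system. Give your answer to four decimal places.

0.9486

Series (B and C): 0.897000 × 0.968000 = 0.868296
Parallel (A and [0.868296]): 1 − (1 − 0.980000)(1 − 0.868296) = 0.997366
Series (D and E): 0.846000 × 0.789000 = 0.667494
Parallel ([0.667494] and F): 1 − (1 − 0.667494)(1 − 0.853000) = 0.951122
Series ([0.997366] and [0.951122]): 0.997366 × 0.951122 = 0.9486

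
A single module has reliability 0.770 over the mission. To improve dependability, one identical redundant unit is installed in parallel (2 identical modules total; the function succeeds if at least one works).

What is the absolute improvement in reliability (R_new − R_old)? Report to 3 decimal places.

0.177

R_before = 0.770
R_after = 1 − (1 − 0.770)^2 = 0.947
ΔR = 0.947 − 0.770 = 0.177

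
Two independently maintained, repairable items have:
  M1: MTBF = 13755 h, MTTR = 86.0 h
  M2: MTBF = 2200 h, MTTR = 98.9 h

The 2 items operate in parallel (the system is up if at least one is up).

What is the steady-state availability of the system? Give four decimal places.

0.9997

A(M1) = MTBF/(MTBF+MTTR) = 13755/(13755+86.0) = 0.993787
A(M2) = MTBF/(MTBF+MTTR) = 2200/(2200+98.9) = 0.956979
Parallel availability: 1 − (1 − 0.993787)(1 − 0.956979) = 0.9997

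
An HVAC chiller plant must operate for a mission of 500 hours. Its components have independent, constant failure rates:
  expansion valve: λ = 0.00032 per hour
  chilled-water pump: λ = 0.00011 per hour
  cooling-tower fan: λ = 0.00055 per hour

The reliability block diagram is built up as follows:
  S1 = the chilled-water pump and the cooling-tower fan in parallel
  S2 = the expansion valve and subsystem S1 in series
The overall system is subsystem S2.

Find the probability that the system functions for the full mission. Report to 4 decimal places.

0.8412

R(expansion valve) = exp(−0.00032 × 500) = 0.852144
R(chilled-water pump) = exp(−0.00011 × 500) = 0.946485
R(cooling-tower fan) = exp(−0.00055 × 500) = 0.759572
Parallel (chilled-water pump and cooling-tower fan): 1 − (1 − 0.946485)(1 − 0.759572) = 0.987133
Series (expansion valve and [0.987133]): 0.852144 × 0.987133 = 0.8412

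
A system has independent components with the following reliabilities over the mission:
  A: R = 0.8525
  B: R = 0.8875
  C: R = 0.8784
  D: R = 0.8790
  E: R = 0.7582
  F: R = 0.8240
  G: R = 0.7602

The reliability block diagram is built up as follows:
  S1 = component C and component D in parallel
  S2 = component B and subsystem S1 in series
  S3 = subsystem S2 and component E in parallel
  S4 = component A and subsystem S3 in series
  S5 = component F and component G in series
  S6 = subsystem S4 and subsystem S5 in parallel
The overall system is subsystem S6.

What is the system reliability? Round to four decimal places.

Parallel (C and D): 1 − (1 − 0.878400)(1 − 0.879000) = 0.985286
Series (B and [0.985286]): 0.887500 × 0.985286 = 0.874441
Parallel ([0.874441] and E): 1 − (1 − 0.874441)(1 − 0.758200) = 0.969640
Series (A and [0.969640]): 0.852500 × 0.969640 = 0.826618
Series (F and G): 0.824000 × 0.760200 = 0.626405
Parallel ([0.826618] and [0.626405]): 1 − (1 − 0.826618)(1 − 0.626405) = 0.9352

0.9352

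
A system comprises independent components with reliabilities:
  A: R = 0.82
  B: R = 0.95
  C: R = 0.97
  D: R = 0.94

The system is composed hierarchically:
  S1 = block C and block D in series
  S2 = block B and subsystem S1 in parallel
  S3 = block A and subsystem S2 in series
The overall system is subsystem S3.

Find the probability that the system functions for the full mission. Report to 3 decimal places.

0.816

Series (C and D): 0.97000 × 0.94000 = 0.91180
Parallel (B and [0.91180]): 1 − (1 − 0.95000)(1 − 0.91180) = 0.99559
Series (A and [0.99559]): 0.82000 × 0.99559 = 0.816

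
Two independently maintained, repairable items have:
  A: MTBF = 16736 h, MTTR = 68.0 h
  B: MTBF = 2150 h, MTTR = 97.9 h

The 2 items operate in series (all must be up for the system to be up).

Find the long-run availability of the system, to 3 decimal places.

0.953

A(A) = MTBF/(MTBF+MTTR) = 16736/(16736+68.0) = 0.995953
A(B) = MTBF/(MTBF+MTTR) = 2150/(2150+97.9) = 0.956448
Series availability: 0.995953 × 0.956448 = 0.953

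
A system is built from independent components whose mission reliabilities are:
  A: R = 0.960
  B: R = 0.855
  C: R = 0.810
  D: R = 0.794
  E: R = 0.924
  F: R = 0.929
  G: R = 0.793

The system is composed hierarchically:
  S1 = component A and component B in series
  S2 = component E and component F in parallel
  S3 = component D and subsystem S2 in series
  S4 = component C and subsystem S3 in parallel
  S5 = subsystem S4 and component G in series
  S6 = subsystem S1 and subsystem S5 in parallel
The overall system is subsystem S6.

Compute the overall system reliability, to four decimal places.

Series (A and B): 0.960000 × 0.855000 = 0.820800
Parallel (E and F): 1 − (1 − 0.924000)(1 − 0.929000) = 0.994604
Series (D and [0.994604]): 0.794000 × 0.994604 = 0.789716
Parallel (C and [0.789716]): 1 − (1 − 0.810000)(1 − 0.789716) = 0.960046
Series ([0.960046] and G): 0.960046 × 0.793000 = 0.761316
Parallel ([0.820800] and [0.761316]): 1 − (1 − 0.820800)(1 − 0.761316) = 0.9572

0.9572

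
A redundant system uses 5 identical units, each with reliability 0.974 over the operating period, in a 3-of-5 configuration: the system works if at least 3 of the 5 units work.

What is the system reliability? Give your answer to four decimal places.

0.9998

R = Σ_{i=3}^{5} C(5,i) p^i (1−p)^{5−i} with p = 0.974
C(5,3)·0.974^3·0.026^2 = 0.006246
C(5,4)·0.974^4·0.026^1 = 0.116998
C(5,5)·0.974^5·0.026^0 = 0.876587
Sum = 0.9998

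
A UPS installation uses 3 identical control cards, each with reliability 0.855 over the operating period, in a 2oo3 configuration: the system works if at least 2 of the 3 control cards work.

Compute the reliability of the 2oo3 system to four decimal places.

0.9430

R = Σ_{i=2}^{3} C(3,i) p^i (1−p)^{3−i} with p = 0.855
C(3,2)·0.855^2·0.145^1 = 0.317996
C(3,3)·0.855^3·0.145^0 = 0.625026
Sum = 0.9430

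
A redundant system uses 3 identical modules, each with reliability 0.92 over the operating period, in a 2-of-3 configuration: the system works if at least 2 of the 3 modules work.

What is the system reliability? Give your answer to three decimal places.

R = Σ_{i=2}^{3} C(3,i) p^i (1−p)^{3−i} with p = 0.92
C(3,2)·0.92^2·0.08^1 = 0.20314
C(3,3)·0.92^3·0.08^0 = 0.77869
Sum = 0.982

0.982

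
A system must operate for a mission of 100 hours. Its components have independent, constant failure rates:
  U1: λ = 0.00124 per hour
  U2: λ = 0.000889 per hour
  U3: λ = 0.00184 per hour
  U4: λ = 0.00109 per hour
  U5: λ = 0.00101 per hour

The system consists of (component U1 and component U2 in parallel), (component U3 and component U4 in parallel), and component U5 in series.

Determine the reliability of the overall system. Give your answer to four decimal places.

R(U1) = exp(−0.00124 × 100) = 0.883380
R(U2) = exp(−0.000889 × 100) = 0.914937
R(U3) = exp(−0.00184 × 100) = 0.831936
R(U4) = exp(−0.00109 × 100) = 0.896730
R(U5) = exp(−0.00101 × 100) = 0.903933
Parallel (U1 and U2): 1 − (1 − 0.883380)(1 − 0.914937) = 0.990080
Parallel (U3 and U4): 1 − (1 − 0.831936)(1 − 0.896730) = 0.982644
Series ([0.990080], [0.982644], and U5): 0.990080 × 0.982644 × 0.903933 = 0.8794

0.8794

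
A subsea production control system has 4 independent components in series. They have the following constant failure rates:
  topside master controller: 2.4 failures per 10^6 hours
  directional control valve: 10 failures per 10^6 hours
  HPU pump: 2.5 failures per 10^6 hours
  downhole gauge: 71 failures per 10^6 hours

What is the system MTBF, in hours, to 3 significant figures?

Series of exponential components: λ_sys = Σ λ_i
λ_sys = 0.0000024 + 0.000010 + 0.0000025 + 0.000071 = 8.5900e-05 /h
MTBF = 1 / λ_sys = 11600 h

11600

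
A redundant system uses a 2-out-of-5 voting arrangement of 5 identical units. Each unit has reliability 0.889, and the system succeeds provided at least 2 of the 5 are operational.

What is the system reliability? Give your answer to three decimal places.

R = Σ_{i=2}^{5} C(5,i) p^i (1−p)^{5−i} with p = 0.889
C(5,2)·0.889^2·0.111^3 = 0.01081
C(5,3)·0.889^3·0.111^2 = 0.08657
C(5,4)·0.889^4·0.111^1 = 0.34666
C(5,5)·0.889^5·0.111^0 = 0.55528
Sum = 0.999

0.999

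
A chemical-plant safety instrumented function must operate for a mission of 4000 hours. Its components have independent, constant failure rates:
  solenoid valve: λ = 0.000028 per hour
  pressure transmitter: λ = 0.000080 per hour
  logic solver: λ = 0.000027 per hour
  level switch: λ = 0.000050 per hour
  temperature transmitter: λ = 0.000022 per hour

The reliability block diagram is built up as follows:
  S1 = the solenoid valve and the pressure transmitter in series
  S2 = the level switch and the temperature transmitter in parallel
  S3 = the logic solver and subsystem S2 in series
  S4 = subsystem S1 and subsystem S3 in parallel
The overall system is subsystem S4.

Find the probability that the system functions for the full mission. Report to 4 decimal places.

R(solenoid valve) = exp(−0.000028 × 4000) = 0.894044
R(pressure transmitter) = exp(−0.000080 × 4000) = 0.726149
R(logic solver) = exp(−0.000027 × 4000) = 0.897628
R(level switch) = exp(−0.000050 × 4000) = 0.818731
R(temperature transmitter) = exp(−0.000022 × 4000) = 0.915761
Series (solenoid valve and pressure transmitter): 0.894044 × 0.726149 = 0.649209
Parallel (level switch and temperature transmitter): 1 − (1 − 0.818731)(1 − 0.915761) = 0.984730
Series (logic solver and [0.984730]): 0.897628 × 0.984730 = 0.883921
Parallel ([0.649209] and [0.883921]): 1 − (1 − 0.649209)(1 − 0.883921) = 0.9593

0.9593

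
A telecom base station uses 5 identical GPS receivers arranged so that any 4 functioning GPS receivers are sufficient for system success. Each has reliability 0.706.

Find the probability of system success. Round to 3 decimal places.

R = Σ_{i=4}^{5} C(5,i) p^i (1−p)^{5−i} with p = 0.706
C(5,4)·0.706^4·0.294^1 = 0.36520
C(5,5)·0.706^5·0.294^0 = 0.17540
Sum = 0.541

0.541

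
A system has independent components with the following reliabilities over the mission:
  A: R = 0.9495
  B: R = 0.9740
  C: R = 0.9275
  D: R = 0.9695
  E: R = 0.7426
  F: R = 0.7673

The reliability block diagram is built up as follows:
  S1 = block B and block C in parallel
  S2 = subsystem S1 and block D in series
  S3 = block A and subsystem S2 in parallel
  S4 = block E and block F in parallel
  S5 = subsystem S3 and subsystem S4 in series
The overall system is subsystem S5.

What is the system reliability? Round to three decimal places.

Parallel (B and C): 1 − (1 − 0.97400)(1 − 0.92750) = 0.99812
Series ([0.99812] and D): 0.99812 × 0.96950 = 0.96768
Parallel (A and [0.96768]): 1 − (1 − 0.94950)(1 − 0.96768) = 0.99837
Parallel (E and F): 1 − (1 − 0.74260)(1 − 0.76730) = 0.94010
Series ([0.99837] and [0.94010]): 0.99837 × 0.94010 = 0.939

0.939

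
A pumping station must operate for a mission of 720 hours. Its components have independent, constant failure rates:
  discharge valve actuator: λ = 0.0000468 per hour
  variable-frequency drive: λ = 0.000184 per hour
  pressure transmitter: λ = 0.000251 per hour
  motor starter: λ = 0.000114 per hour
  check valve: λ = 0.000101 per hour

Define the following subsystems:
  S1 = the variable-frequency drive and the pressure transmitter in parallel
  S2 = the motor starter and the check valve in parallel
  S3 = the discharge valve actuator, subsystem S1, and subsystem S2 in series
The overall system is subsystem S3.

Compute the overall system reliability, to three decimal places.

R(discharge valve actuator) = exp(−0.0000468 × 720) = 0.96687
R(variable-frequency drive) = exp(−0.000184 × 720) = 0.87592
R(pressure transmitter) = exp(−0.000251 × 720) = 0.83467
R(motor starter) = exp(−0.000114 × 720) = 0.92120
R(check valve) = exp(−0.000101 × 720) = 0.92986
Parallel (variable-frequency drive and pressure transmitter): 1 − (1 − 0.87592)(1 − 0.83467) = 0.97949
Parallel (motor starter and check valve): 1 − (1 − 0.92120)(1 − 0.92986) = 0.99447
Series (discharge valve actuator, [0.97949], and [0.99447]): 0.96687 × 0.97949 × 0.99447 = 0.942

0.942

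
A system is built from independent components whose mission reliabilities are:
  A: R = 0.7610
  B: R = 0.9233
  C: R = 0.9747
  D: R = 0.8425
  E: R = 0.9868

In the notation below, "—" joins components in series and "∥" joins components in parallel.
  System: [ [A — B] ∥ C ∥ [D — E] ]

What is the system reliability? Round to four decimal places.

0.9987

Series (A and B): 0.761000 × 0.923300 = 0.702631
Series (D and E): 0.842500 × 0.986800 = 0.831379
Parallel ([0.702631], C, and [0.831379]): 1 − (1 − 0.702631)(1 − 0.974700)(1 − 0.831379) = 0.9987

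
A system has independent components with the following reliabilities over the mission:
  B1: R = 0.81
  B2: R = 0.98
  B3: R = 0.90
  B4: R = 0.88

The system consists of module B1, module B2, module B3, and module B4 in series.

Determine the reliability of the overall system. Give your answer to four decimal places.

0.6287

Series (B1, B2, B3, and B4): 0.810000 × 0.980000 × 0.900000 × 0.880000 = 0.6287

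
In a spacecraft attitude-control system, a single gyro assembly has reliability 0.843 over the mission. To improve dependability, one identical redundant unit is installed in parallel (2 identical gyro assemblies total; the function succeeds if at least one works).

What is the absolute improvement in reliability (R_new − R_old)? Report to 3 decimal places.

R_before = 0.843
R_after = 1 − (1 − 0.843)^2 = 0.975
ΔR = 0.975 − 0.843 = 0.132

0.132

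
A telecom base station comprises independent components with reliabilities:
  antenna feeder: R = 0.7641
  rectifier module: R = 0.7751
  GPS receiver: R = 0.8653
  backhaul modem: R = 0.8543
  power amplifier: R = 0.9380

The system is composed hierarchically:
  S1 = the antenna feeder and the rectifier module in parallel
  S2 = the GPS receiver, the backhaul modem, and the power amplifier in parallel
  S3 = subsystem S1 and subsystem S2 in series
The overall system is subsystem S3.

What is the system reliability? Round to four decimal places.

Parallel (antenna feeder and rectifier module): 1 − (1 − 0.764100)(1 − 0.775100) = 0.946946
Parallel (GPS receiver, backhaul modem, and power amplifier): 1 − (1 − 0.865300)(1 − 0.854300)(1 − 0.938000) = 0.998783
Series ([0.946946] and [0.998783]): 0.946946 × 0.998783 = 0.9458

0.9458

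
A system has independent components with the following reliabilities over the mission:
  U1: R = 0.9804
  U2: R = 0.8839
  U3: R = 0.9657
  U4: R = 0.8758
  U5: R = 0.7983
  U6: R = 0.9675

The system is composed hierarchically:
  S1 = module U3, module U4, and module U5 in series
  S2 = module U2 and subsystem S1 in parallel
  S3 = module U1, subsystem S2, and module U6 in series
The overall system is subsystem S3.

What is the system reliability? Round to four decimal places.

0.9128

Series (U3, U4, and U5): 0.965700 × 0.875800 × 0.798300 = 0.675170
Parallel (U2 and [0.675170]): 1 − (1 − 0.883900)(1 − 0.675170) = 0.962287
Series (U1, [0.962287], and U6): 0.980400 × 0.962287 × 0.967500 = 0.9128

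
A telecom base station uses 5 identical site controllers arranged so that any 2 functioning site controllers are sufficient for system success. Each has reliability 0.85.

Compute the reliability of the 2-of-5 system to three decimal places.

R = Σ_{i=2}^{5} C(5,i) p^i (1−p)^{5−i} with p = 0.85
C(5,2)·0.85^2·0.15^3 = 0.02438
C(5,3)·0.85^3·0.15^2 = 0.13818
C(5,4)·0.85^4·0.15^1 = 0.39150
C(5,5)·0.85^5·0.15^0 = 0.44371
Sum = 0.998

0.998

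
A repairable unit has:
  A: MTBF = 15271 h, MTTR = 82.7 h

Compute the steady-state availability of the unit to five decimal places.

0.99461

A(A) = MTBF/(MTBF+MTTR) = 15271/(15271+82.7) = 0.99461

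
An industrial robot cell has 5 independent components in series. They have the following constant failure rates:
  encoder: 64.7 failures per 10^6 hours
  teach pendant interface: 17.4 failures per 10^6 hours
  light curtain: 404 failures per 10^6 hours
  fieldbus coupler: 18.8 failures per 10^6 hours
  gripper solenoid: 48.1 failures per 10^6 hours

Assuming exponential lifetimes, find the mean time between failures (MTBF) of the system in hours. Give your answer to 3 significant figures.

1810

Series of exponential components: λ_sys = Σ λ_i
λ_sys = 0.0000647 + 0.0000174 + 0.000404 + 0.0000188 + 0.0000481 = 5.5300e-04 /h
MTBF = 1 / λ_sys = 1810 h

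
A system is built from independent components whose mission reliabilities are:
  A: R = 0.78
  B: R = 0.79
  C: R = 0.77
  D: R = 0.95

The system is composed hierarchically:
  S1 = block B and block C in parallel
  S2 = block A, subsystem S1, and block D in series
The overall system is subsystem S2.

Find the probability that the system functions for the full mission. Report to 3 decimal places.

0.705

Parallel (B and C): 1 − (1 − 0.79000)(1 − 0.77000) = 0.95170
Series (A, [0.95170], and D): 0.78000 × 0.95170 × 0.95000 = 0.705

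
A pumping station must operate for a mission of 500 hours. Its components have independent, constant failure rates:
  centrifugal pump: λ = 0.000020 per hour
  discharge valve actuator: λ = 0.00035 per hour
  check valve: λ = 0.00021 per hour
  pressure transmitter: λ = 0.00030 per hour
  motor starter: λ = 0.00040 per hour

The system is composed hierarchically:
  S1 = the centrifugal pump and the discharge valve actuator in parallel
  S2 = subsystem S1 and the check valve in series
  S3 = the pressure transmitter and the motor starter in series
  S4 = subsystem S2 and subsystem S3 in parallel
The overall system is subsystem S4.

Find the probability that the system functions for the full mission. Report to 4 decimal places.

R(centrifugal pump) = exp(−0.000020 × 500) = 0.990050
R(discharge valve actuator) = exp(−0.00035 × 500) = 0.839457
R(check valve) = exp(−0.00021 × 500) = 0.900325
R(pressure transmitter) = exp(−0.00030 × 500) = 0.860708
R(motor starter) = exp(−0.00040 × 500) = 0.818731
Parallel (centrifugal pump and discharge valve actuator): 1 − (1 − 0.990050)(1 − 0.839457) = 0.998403
Series ([0.998403] and check valve): 0.998403 × 0.900325 = 0.898887
Series (pressure transmitter and motor starter): 0.860708 × 0.818731 = 0.704688
Parallel ([0.898887] and [0.704688]): 1 − (1 − 0.898887)(1 − 0.704688) = 0.9701

0.9701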